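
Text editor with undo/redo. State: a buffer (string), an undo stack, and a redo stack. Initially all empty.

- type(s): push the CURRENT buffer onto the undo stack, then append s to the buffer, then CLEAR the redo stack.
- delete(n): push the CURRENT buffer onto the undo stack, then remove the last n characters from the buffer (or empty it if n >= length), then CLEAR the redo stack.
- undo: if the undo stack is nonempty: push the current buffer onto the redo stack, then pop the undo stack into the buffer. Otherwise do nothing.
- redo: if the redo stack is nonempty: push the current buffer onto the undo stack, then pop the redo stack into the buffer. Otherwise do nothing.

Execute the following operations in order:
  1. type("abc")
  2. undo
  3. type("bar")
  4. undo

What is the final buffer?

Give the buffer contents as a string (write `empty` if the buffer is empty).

Answer: empty

Derivation:
After op 1 (type): buf='abc' undo_depth=1 redo_depth=0
After op 2 (undo): buf='(empty)' undo_depth=0 redo_depth=1
After op 3 (type): buf='bar' undo_depth=1 redo_depth=0
After op 4 (undo): buf='(empty)' undo_depth=0 redo_depth=1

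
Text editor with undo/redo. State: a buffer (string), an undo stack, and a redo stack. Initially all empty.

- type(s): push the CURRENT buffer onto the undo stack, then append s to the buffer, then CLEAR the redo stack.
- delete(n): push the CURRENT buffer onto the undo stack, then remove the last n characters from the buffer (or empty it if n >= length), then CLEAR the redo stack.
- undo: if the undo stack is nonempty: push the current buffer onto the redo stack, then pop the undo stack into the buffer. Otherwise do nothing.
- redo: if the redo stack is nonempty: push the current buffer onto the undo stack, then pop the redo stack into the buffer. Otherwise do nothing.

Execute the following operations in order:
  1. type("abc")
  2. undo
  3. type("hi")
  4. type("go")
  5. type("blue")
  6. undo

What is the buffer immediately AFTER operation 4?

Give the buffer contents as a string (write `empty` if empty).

Answer: higo

Derivation:
After op 1 (type): buf='abc' undo_depth=1 redo_depth=0
After op 2 (undo): buf='(empty)' undo_depth=0 redo_depth=1
After op 3 (type): buf='hi' undo_depth=1 redo_depth=0
After op 4 (type): buf='higo' undo_depth=2 redo_depth=0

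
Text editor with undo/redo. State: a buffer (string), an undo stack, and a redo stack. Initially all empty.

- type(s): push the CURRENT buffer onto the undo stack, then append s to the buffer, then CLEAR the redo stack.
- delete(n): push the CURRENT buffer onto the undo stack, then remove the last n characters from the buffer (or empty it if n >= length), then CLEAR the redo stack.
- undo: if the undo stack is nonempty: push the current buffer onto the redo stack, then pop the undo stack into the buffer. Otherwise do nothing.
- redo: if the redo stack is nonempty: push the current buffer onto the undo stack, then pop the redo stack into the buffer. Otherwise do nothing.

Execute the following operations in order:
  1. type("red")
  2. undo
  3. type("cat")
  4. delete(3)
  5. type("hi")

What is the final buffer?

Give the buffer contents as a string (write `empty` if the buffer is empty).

After op 1 (type): buf='red' undo_depth=1 redo_depth=0
After op 2 (undo): buf='(empty)' undo_depth=0 redo_depth=1
After op 3 (type): buf='cat' undo_depth=1 redo_depth=0
After op 4 (delete): buf='(empty)' undo_depth=2 redo_depth=0
After op 5 (type): buf='hi' undo_depth=3 redo_depth=0

Answer: hi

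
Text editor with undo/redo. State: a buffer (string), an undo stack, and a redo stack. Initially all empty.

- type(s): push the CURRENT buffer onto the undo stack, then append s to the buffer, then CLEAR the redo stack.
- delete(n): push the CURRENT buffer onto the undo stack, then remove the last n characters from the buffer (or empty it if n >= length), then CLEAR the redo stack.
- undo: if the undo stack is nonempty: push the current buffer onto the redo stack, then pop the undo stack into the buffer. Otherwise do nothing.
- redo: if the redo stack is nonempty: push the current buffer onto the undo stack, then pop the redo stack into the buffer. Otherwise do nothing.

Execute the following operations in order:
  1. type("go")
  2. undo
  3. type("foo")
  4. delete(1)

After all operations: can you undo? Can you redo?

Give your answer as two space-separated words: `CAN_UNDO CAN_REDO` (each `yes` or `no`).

Answer: yes no

Derivation:
After op 1 (type): buf='go' undo_depth=1 redo_depth=0
After op 2 (undo): buf='(empty)' undo_depth=0 redo_depth=1
After op 3 (type): buf='foo' undo_depth=1 redo_depth=0
After op 4 (delete): buf='fo' undo_depth=2 redo_depth=0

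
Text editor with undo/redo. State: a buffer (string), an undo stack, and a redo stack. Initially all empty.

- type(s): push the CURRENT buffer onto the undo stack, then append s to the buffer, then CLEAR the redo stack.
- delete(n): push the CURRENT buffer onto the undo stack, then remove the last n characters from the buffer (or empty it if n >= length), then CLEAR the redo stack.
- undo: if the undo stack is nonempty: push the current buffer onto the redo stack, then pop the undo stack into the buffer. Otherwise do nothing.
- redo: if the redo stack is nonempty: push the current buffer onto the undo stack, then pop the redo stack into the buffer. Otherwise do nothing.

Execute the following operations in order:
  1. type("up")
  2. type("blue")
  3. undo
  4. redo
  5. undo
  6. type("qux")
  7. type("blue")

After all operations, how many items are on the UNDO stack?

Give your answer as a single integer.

After op 1 (type): buf='up' undo_depth=1 redo_depth=0
After op 2 (type): buf='upblue' undo_depth=2 redo_depth=0
After op 3 (undo): buf='up' undo_depth=1 redo_depth=1
After op 4 (redo): buf='upblue' undo_depth=2 redo_depth=0
After op 5 (undo): buf='up' undo_depth=1 redo_depth=1
After op 6 (type): buf='upqux' undo_depth=2 redo_depth=0
After op 7 (type): buf='upquxblue' undo_depth=3 redo_depth=0

Answer: 3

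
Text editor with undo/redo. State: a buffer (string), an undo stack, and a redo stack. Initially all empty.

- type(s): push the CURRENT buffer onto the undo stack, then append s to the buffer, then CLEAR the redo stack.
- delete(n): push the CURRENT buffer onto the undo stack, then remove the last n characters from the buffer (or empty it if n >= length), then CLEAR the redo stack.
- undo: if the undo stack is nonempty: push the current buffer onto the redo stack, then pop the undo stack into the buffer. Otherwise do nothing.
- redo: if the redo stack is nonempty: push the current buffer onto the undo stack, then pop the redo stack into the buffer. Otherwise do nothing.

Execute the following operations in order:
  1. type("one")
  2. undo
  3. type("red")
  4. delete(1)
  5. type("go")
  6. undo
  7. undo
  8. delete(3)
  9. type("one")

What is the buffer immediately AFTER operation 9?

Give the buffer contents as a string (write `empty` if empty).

Answer: one

Derivation:
After op 1 (type): buf='one' undo_depth=1 redo_depth=0
After op 2 (undo): buf='(empty)' undo_depth=0 redo_depth=1
After op 3 (type): buf='red' undo_depth=1 redo_depth=0
After op 4 (delete): buf='re' undo_depth=2 redo_depth=0
After op 5 (type): buf='rego' undo_depth=3 redo_depth=0
After op 6 (undo): buf='re' undo_depth=2 redo_depth=1
After op 7 (undo): buf='red' undo_depth=1 redo_depth=2
After op 8 (delete): buf='(empty)' undo_depth=2 redo_depth=0
After op 9 (type): buf='one' undo_depth=3 redo_depth=0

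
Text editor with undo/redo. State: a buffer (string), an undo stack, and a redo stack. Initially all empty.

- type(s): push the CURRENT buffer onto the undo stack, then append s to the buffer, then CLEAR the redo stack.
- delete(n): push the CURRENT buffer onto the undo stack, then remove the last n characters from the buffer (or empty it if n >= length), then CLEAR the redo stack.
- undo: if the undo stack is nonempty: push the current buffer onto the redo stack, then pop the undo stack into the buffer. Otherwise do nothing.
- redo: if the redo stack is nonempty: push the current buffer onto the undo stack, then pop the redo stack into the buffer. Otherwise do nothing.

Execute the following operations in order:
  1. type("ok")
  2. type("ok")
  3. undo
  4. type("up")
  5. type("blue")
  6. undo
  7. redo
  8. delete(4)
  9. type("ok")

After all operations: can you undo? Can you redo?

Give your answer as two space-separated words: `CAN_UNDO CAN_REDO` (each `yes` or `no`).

Answer: yes no

Derivation:
After op 1 (type): buf='ok' undo_depth=1 redo_depth=0
After op 2 (type): buf='okok' undo_depth=2 redo_depth=0
After op 3 (undo): buf='ok' undo_depth=1 redo_depth=1
After op 4 (type): buf='okup' undo_depth=2 redo_depth=0
After op 5 (type): buf='okupblue' undo_depth=3 redo_depth=0
After op 6 (undo): buf='okup' undo_depth=2 redo_depth=1
After op 7 (redo): buf='okupblue' undo_depth=3 redo_depth=0
After op 8 (delete): buf='okup' undo_depth=4 redo_depth=0
After op 9 (type): buf='okupok' undo_depth=5 redo_depth=0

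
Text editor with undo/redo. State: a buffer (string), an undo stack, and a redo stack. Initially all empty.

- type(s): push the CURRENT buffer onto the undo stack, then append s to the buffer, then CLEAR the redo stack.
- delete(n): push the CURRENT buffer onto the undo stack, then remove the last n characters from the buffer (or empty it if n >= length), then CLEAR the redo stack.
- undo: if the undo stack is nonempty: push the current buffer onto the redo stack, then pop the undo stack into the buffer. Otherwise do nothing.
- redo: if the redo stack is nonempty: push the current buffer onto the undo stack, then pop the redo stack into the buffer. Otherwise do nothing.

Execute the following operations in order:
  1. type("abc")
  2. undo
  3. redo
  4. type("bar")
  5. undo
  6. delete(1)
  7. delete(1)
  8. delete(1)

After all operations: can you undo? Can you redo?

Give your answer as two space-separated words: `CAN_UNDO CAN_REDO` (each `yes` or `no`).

Answer: yes no

Derivation:
After op 1 (type): buf='abc' undo_depth=1 redo_depth=0
After op 2 (undo): buf='(empty)' undo_depth=0 redo_depth=1
After op 3 (redo): buf='abc' undo_depth=1 redo_depth=0
After op 4 (type): buf='abcbar' undo_depth=2 redo_depth=0
After op 5 (undo): buf='abc' undo_depth=1 redo_depth=1
After op 6 (delete): buf='ab' undo_depth=2 redo_depth=0
After op 7 (delete): buf='a' undo_depth=3 redo_depth=0
After op 8 (delete): buf='(empty)' undo_depth=4 redo_depth=0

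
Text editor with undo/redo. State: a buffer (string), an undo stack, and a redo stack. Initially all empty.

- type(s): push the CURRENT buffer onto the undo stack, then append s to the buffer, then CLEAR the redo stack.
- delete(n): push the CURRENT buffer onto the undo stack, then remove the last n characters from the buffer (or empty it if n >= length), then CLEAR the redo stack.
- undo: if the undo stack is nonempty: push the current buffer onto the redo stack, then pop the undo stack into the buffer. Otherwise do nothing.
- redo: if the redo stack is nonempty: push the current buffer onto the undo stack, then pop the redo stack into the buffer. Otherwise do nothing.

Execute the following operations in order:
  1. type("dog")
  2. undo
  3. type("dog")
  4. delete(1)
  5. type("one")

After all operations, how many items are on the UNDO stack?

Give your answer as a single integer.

After op 1 (type): buf='dog' undo_depth=1 redo_depth=0
After op 2 (undo): buf='(empty)' undo_depth=0 redo_depth=1
After op 3 (type): buf='dog' undo_depth=1 redo_depth=0
After op 4 (delete): buf='do' undo_depth=2 redo_depth=0
After op 5 (type): buf='doone' undo_depth=3 redo_depth=0

Answer: 3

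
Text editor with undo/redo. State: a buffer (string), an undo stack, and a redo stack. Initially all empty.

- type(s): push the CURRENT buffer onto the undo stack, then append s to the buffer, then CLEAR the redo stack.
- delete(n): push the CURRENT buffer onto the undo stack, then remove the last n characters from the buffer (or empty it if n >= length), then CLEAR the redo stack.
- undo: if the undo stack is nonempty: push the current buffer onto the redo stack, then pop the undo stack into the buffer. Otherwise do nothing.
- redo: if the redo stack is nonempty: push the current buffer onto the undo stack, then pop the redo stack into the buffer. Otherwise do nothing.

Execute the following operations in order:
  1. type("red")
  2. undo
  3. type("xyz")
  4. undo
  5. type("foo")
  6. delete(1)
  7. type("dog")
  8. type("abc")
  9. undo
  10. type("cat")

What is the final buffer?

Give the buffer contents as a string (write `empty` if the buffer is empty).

After op 1 (type): buf='red' undo_depth=1 redo_depth=0
After op 2 (undo): buf='(empty)' undo_depth=0 redo_depth=1
After op 3 (type): buf='xyz' undo_depth=1 redo_depth=0
After op 4 (undo): buf='(empty)' undo_depth=0 redo_depth=1
After op 5 (type): buf='foo' undo_depth=1 redo_depth=0
After op 6 (delete): buf='fo' undo_depth=2 redo_depth=0
After op 7 (type): buf='fodog' undo_depth=3 redo_depth=0
After op 8 (type): buf='fodogabc' undo_depth=4 redo_depth=0
After op 9 (undo): buf='fodog' undo_depth=3 redo_depth=1
After op 10 (type): buf='fodogcat' undo_depth=4 redo_depth=0

Answer: fodogcat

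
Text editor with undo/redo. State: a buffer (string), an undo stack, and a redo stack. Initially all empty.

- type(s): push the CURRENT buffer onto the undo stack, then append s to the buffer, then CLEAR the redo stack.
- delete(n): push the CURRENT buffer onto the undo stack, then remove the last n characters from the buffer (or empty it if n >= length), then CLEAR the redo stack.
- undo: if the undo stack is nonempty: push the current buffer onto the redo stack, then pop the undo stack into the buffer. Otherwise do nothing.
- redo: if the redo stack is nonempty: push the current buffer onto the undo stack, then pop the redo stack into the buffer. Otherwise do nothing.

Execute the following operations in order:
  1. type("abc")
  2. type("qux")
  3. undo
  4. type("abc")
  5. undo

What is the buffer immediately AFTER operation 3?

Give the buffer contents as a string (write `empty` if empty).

After op 1 (type): buf='abc' undo_depth=1 redo_depth=0
After op 2 (type): buf='abcqux' undo_depth=2 redo_depth=0
After op 3 (undo): buf='abc' undo_depth=1 redo_depth=1

Answer: abc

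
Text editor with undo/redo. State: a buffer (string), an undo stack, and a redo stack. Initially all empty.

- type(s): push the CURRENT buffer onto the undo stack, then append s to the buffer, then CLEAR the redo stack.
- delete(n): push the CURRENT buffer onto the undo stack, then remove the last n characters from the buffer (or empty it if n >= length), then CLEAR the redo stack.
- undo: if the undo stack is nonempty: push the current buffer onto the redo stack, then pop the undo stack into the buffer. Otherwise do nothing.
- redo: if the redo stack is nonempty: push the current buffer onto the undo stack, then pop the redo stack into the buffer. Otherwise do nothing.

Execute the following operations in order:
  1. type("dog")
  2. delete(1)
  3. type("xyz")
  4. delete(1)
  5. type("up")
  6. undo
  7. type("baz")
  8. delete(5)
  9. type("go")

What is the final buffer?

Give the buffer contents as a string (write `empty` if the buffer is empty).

Answer: dogo

Derivation:
After op 1 (type): buf='dog' undo_depth=1 redo_depth=0
After op 2 (delete): buf='do' undo_depth=2 redo_depth=0
After op 3 (type): buf='doxyz' undo_depth=3 redo_depth=0
After op 4 (delete): buf='doxy' undo_depth=4 redo_depth=0
After op 5 (type): buf='doxyup' undo_depth=5 redo_depth=0
After op 6 (undo): buf='doxy' undo_depth=4 redo_depth=1
After op 7 (type): buf='doxybaz' undo_depth=5 redo_depth=0
After op 8 (delete): buf='do' undo_depth=6 redo_depth=0
After op 9 (type): buf='dogo' undo_depth=7 redo_depth=0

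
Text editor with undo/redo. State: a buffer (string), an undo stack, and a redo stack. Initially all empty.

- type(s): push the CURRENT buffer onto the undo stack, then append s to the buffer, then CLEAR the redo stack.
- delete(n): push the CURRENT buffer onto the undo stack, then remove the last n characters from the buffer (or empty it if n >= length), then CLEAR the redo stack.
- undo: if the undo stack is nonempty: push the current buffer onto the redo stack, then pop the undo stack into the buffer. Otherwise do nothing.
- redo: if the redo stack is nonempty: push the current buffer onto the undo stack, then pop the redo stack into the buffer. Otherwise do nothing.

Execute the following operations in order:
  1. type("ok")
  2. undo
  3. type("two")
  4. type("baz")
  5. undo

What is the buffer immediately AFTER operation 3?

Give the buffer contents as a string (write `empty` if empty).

After op 1 (type): buf='ok' undo_depth=1 redo_depth=0
After op 2 (undo): buf='(empty)' undo_depth=0 redo_depth=1
After op 3 (type): buf='two' undo_depth=1 redo_depth=0

Answer: two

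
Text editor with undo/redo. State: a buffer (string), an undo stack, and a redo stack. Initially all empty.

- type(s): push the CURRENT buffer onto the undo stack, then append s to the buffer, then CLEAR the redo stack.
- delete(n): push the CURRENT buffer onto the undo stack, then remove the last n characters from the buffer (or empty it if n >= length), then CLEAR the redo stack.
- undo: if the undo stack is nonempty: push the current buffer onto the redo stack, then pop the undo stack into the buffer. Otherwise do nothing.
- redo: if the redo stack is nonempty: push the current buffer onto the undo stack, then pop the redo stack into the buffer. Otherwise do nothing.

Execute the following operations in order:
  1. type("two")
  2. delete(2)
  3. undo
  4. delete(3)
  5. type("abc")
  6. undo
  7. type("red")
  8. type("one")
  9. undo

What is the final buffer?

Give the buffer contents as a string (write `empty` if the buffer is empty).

After op 1 (type): buf='two' undo_depth=1 redo_depth=0
After op 2 (delete): buf='t' undo_depth=2 redo_depth=0
After op 3 (undo): buf='two' undo_depth=1 redo_depth=1
After op 4 (delete): buf='(empty)' undo_depth=2 redo_depth=0
After op 5 (type): buf='abc' undo_depth=3 redo_depth=0
After op 6 (undo): buf='(empty)' undo_depth=2 redo_depth=1
After op 7 (type): buf='red' undo_depth=3 redo_depth=0
After op 8 (type): buf='redone' undo_depth=4 redo_depth=0
After op 9 (undo): buf='red' undo_depth=3 redo_depth=1

Answer: red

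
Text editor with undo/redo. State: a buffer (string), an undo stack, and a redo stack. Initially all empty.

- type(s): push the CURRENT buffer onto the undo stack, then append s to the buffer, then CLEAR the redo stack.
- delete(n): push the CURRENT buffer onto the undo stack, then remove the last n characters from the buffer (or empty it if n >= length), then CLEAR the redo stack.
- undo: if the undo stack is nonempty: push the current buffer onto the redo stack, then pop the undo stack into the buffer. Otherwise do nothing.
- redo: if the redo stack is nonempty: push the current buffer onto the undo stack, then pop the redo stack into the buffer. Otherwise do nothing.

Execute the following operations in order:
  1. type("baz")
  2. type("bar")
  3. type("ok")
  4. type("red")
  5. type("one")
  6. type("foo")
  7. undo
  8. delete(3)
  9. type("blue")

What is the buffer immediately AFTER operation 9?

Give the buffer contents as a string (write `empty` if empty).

Answer: bazbarokredblue

Derivation:
After op 1 (type): buf='baz' undo_depth=1 redo_depth=0
After op 2 (type): buf='bazbar' undo_depth=2 redo_depth=0
After op 3 (type): buf='bazbarok' undo_depth=3 redo_depth=0
After op 4 (type): buf='bazbarokred' undo_depth=4 redo_depth=0
After op 5 (type): buf='bazbarokredone' undo_depth=5 redo_depth=0
After op 6 (type): buf='bazbarokredonefoo' undo_depth=6 redo_depth=0
After op 7 (undo): buf='bazbarokredone' undo_depth=5 redo_depth=1
After op 8 (delete): buf='bazbarokred' undo_depth=6 redo_depth=0
After op 9 (type): buf='bazbarokredblue' undo_depth=7 redo_depth=0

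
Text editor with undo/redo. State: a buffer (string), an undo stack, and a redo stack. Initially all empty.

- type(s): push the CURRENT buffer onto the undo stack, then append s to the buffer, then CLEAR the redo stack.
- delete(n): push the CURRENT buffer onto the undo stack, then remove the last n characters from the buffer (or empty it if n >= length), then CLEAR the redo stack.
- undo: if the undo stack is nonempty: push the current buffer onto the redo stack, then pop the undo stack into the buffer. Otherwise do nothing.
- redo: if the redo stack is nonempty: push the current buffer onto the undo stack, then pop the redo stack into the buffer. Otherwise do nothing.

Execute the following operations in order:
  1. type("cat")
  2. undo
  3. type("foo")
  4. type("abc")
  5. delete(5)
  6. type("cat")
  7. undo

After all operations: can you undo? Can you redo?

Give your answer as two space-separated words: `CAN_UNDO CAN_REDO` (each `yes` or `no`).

Answer: yes yes

Derivation:
After op 1 (type): buf='cat' undo_depth=1 redo_depth=0
After op 2 (undo): buf='(empty)' undo_depth=0 redo_depth=1
After op 3 (type): buf='foo' undo_depth=1 redo_depth=0
After op 4 (type): buf='fooabc' undo_depth=2 redo_depth=0
After op 5 (delete): buf='f' undo_depth=3 redo_depth=0
After op 6 (type): buf='fcat' undo_depth=4 redo_depth=0
After op 7 (undo): buf='f' undo_depth=3 redo_depth=1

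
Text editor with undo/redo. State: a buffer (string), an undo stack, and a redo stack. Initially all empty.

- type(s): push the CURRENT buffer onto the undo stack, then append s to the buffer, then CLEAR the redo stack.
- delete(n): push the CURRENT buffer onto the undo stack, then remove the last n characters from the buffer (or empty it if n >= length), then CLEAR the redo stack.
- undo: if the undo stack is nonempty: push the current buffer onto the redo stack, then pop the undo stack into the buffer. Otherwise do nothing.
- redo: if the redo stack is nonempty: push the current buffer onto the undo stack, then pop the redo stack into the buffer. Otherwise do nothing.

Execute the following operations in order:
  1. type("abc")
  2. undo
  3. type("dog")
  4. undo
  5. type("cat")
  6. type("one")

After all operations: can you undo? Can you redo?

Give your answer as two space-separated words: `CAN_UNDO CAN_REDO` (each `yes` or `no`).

After op 1 (type): buf='abc' undo_depth=1 redo_depth=0
After op 2 (undo): buf='(empty)' undo_depth=0 redo_depth=1
After op 3 (type): buf='dog' undo_depth=1 redo_depth=0
After op 4 (undo): buf='(empty)' undo_depth=0 redo_depth=1
After op 5 (type): buf='cat' undo_depth=1 redo_depth=0
After op 6 (type): buf='catone' undo_depth=2 redo_depth=0

Answer: yes no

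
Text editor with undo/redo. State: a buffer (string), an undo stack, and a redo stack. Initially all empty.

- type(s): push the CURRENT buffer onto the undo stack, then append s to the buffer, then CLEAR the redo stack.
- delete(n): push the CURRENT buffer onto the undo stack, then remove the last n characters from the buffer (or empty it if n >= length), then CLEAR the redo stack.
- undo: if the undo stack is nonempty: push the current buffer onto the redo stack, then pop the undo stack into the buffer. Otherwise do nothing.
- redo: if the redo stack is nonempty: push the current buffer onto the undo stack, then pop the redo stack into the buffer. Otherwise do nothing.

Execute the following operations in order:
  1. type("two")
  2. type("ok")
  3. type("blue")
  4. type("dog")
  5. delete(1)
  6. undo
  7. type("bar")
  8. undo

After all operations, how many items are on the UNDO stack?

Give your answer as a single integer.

Answer: 4

Derivation:
After op 1 (type): buf='two' undo_depth=1 redo_depth=0
After op 2 (type): buf='twook' undo_depth=2 redo_depth=0
After op 3 (type): buf='twookblue' undo_depth=3 redo_depth=0
After op 4 (type): buf='twookbluedog' undo_depth=4 redo_depth=0
After op 5 (delete): buf='twookbluedo' undo_depth=5 redo_depth=0
After op 6 (undo): buf='twookbluedog' undo_depth=4 redo_depth=1
After op 7 (type): buf='twookbluedogbar' undo_depth=5 redo_depth=0
After op 8 (undo): buf='twookbluedog' undo_depth=4 redo_depth=1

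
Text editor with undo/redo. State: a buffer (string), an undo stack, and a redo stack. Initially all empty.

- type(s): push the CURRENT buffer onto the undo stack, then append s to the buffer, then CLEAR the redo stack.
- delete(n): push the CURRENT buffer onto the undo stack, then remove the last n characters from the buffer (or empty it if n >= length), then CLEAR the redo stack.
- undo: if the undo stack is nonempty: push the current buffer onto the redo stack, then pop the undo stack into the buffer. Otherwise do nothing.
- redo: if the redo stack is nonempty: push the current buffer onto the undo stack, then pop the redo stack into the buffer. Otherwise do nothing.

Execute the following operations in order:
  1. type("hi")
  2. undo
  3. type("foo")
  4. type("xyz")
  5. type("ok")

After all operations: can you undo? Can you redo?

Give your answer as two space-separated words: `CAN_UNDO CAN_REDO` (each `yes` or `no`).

Answer: yes no

Derivation:
After op 1 (type): buf='hi' undo_depth=1 redo_depth=0
After op 2 (undo): buf='(empty)' undo_depth=0 redo_depth=1
After op 3 (type): buf='foo' undo_depth=1 redo_depth=0
After op 4 (type): buf='fooxyz' undo_depth=2 redo_depth=0
After op 5 (type): buf='fooxyzok' undo_depth=3 redo_depth=0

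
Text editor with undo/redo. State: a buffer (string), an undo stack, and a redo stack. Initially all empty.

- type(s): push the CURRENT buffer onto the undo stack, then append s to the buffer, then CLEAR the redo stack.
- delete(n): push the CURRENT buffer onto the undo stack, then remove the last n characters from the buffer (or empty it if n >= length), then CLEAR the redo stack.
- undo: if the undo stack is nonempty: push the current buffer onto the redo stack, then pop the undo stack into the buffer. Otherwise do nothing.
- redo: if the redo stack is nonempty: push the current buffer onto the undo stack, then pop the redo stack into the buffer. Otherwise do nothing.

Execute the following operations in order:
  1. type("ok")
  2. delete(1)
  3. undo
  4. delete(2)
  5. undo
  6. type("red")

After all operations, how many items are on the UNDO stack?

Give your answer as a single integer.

After op 1 (type): buf='ok' undo_depth=1 redo_depth=0
After op 2 (delete): buf='o' undo_depth=2 redo_depth=0
After op 3 (undo): buf='ok' undo_depth=1 redo_depth=1
After op 4 (delete): buf='(empty)' undo_depth=2 redo_depth=0
After op 5 (undo): buf='ok' undo_depth=1 redo_depth=1
After op 6 (type): buf='okred' undo_depth=2 redo_depth=0

Answer: 2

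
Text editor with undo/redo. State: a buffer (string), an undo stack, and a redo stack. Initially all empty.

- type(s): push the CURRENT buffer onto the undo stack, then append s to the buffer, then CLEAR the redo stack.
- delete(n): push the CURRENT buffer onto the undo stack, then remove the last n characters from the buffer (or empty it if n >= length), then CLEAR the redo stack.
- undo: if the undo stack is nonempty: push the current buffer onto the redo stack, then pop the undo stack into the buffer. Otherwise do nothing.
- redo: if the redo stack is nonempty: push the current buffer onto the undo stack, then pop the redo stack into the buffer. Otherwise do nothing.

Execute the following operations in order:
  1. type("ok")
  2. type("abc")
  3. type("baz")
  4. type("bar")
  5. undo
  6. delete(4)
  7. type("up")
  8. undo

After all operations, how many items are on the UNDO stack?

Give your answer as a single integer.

Answer: 4

Derivation:
After op 1 (type): buf='ok' undo_depth=1 redo_depth=0
After op 2 (type): buf='okabc' undo_depth=2 redo_depth=0
After op 3 (type): buf='okabcbaz' undo_depth=3 redo_depth=0
After op 4 (type): buf='okabcbazbar' undo_depth=4 redo_depth=0
After op 5 (undo): buf='okabcbaz' undo_depth=3 redo_depth=1
After op 6 (delete): buf='okab' undo_depth=4 redo_depth=0
After op 7 (type): buf='okabup' undo_depth=5 redo_depth=0
After op 8 (undo): buf='okab' undo_depth=4 redo_depth=1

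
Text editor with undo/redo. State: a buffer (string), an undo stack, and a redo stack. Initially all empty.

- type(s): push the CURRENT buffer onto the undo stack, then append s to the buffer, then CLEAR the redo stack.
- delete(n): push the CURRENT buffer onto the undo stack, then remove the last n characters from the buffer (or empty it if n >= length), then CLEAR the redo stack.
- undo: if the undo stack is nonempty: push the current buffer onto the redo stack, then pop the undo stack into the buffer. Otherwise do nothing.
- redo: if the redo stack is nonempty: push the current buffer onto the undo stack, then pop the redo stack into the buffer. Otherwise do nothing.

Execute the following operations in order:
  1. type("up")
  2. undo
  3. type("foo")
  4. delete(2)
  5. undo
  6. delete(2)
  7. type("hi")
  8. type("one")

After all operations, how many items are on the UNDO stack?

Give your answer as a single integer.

After op 1 (type): buf='up' undo_depth=1 redo_depth=0
After op 2 (undo): buf='(empty)' undo_depth=0 redo_depth=1
After op 3 (type): buf='foo' undo_depth=1 redo_depth=0
After op 4 (delete): buf='f' undo_depth=2 redo_depth=0
After op 5 (undo): buf='foo' undo_depth=1 redo_depth=1
After op 6 (delete): buf='f' undo_depth=2 redo_depth=0
After op 7 (type): buf='fhi' undo_depth=3 redo_depth=0
After op 8 (type): buf='fhione' undo_depth=4 redo_depth=0

Answer: 4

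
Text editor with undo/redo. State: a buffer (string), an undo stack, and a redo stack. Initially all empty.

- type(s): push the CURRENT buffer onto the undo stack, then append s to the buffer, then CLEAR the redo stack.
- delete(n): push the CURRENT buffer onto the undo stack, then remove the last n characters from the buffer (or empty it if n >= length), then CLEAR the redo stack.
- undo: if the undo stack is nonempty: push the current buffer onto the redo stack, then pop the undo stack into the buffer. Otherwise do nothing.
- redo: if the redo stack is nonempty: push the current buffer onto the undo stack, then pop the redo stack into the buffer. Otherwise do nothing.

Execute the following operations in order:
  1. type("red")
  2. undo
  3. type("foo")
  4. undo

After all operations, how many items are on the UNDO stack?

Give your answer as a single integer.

After op 1 (type): buf='red' undo_depth=1 redo_depth=0
After op 2 (undo): buf='(empty)' undo_depth=0 redo_depth=1
After op 3 (type): buf='foo' undo_depth=1 redo_depth=0
After op 4 (undo): buf='(empty)' undo_depth=0 redo_depth=1

Answer: 0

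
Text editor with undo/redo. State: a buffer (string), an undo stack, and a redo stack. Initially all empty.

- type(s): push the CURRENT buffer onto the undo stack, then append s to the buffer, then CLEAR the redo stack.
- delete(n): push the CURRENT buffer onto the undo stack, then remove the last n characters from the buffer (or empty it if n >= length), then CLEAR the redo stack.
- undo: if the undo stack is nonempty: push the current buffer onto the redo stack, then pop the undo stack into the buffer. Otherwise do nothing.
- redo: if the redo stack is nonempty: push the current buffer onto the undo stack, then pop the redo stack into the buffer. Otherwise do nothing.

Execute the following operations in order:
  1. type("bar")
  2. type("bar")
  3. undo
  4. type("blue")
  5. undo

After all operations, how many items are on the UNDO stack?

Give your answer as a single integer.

Answer: 1

Derivation:
After op 1 (type): buf='bar' undo_depth=1 redo_depth=0
After op 2 (type): buf='barbar' undo_depth=2 redo_depth=0
After op 3 (undo): buf='bar' undo_depth=1 redo_depth=1
After op 4 (type): buf='barblue' undo_depth=2 redo_depth=0
After op 5 (undo): buf='bar' undo_depth=1 redo_depth=1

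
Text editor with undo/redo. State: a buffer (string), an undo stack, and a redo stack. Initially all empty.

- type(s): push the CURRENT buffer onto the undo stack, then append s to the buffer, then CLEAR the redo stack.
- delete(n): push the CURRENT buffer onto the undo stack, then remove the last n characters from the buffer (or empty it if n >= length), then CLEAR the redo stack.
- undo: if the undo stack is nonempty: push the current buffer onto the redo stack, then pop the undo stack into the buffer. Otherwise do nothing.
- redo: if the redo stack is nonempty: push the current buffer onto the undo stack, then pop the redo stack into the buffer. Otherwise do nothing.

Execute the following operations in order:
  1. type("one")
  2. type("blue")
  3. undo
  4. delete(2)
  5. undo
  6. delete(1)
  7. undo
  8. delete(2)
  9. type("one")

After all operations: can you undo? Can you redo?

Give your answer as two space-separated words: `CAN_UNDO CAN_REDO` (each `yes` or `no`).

After op 1 (type): buf='one' undo_depth=1 redo_depth=0
After op 2 (type): buf='oneblue' undo_depth=2 redo_depth=0
After op 3 (undo): buf='one' undo_depth=1 redo_depth=1
After op 4 (delete): buf='o' undo_depth=2 redo_depth=0
After op 5 (undo): buf='one' undo_depth=1 redo_depth=1
After op 6 (delete): buf='on' undo_depth=2 redo_depth=0
After op 7 (undo): buf='one' undo_depth=1 redo_depth=1
After op 8 (delete): buf='o' undo_depth=2 redo_depth=0
After op 9 (type): buf='oone' undo_depth=3 redo_depth=0

Answer: yes no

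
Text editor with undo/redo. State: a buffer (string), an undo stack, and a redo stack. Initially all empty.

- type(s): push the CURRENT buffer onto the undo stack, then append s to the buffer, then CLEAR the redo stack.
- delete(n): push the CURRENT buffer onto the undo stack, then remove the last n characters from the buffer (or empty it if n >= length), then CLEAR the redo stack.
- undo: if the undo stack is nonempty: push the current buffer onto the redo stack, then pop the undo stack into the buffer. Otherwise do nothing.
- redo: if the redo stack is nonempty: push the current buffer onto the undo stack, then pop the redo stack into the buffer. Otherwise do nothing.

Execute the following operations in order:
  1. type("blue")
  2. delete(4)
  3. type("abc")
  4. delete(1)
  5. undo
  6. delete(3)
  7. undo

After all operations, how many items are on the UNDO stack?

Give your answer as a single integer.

Answer: 3

Derivation:
After op 1 (type): buf='blue' undo_depth=1 redo_depth=0
After op 2 (delete): buf='(empty)' undo_depth=2 redo_depth=0
After op 3 (type): buf='abc' undo_depth=3 redo_depth=0
After op 4 (delete): buf='ab' undo_depth=4 redo_depth=0
After op 5 (undo): buf='abc' undo_depth=3 redo_depth=1
After op 6 (delete): buf='(empty)' undo_depth=4 redo_depth=0
After op 7 (undo): buf='abc' undo_depth=3 redo_depth=1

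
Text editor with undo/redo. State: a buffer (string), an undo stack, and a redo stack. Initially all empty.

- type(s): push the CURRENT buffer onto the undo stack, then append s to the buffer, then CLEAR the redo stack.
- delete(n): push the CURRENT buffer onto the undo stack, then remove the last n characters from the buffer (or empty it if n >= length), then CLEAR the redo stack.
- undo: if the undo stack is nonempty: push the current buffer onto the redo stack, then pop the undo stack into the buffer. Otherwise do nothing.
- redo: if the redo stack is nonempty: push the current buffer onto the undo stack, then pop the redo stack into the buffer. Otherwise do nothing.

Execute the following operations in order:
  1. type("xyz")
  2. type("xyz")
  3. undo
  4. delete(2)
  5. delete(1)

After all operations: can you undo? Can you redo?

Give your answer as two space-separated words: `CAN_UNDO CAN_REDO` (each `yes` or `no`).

After op 1 (type): buf='xyz' undo_depth=1 redo_depth=0
After op 2 (type): buf='xyzxyz' undo_depth=2 redo_depth=0
After op 3 (undo): buf='xyz' undo_depth=1 redo_depth=1
After op 4 (delete): buf='x' undo_depth=2 redo_depth=0
After op 5 (delete): buf='(empty)' undo_depth=3 redo_depth=0

Answer: yes no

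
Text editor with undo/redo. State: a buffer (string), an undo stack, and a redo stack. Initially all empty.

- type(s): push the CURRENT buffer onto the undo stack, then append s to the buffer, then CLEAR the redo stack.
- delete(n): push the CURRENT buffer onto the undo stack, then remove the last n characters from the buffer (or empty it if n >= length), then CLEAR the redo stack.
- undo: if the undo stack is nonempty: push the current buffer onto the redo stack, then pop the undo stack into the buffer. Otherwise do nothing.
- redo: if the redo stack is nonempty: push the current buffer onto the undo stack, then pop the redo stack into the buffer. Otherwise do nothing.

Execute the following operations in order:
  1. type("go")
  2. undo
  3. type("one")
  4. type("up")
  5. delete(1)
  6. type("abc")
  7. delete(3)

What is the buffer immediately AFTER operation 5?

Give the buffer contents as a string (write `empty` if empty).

Answer: oneu

Derivation:
After op 1 (type): buf='go' undo_depth=1 redo_depth=0
After op 2 (undo): buf='(empty)' undo_depth=0 redo_depth=1
After op 3 (type): buf='one' undo_depth=1 redo_depth=0
After op 4 (type): buf='oneup' undo_depth=2 redo_depth=0
After op 5 (delete): buf='oneu' undo_depth=3 redo_depth=0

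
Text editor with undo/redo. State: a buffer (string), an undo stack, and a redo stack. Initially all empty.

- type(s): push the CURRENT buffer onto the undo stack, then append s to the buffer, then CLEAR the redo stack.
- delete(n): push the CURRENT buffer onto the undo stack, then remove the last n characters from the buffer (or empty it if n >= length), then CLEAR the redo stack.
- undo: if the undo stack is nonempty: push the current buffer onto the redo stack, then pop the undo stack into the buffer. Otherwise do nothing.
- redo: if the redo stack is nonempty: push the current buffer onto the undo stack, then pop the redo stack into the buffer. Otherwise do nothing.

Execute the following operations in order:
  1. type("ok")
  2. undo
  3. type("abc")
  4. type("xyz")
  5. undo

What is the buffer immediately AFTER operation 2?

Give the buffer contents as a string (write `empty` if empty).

After op 1 (type): buf='ok' undo_depth=1 redo_depth=0
After op 2 (undo): buf='(empty)' undo_depth=0 redo_depth=1

Answer: empty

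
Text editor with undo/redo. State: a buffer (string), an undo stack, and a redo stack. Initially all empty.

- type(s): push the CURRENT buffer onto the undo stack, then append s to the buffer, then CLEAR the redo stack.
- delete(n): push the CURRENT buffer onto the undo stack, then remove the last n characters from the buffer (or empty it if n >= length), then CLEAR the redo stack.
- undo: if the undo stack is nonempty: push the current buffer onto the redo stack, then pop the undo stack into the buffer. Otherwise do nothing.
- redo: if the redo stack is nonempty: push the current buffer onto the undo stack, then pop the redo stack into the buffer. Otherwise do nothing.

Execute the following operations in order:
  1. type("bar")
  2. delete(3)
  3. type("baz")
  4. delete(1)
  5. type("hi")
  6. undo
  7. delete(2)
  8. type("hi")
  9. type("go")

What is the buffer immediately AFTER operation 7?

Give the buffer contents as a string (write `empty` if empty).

Answer: empty

Derivation:
After op 1 (type): buf='bar' undo_depth=1 redo_depth=0
After op 2 (delete): buf='(empty)' undo_depth=2 redo_depth=0
After op 3 (type): buf='baz' undo_depth=3 redo_depth=0
After op 4 (delete): buf='ba' undo_depth=4 redo_depth=0
After op 5 (type): buf='bahi' undo_depth=5 redo_depth=0
After op 6 (undo): buf='ba' undo_depth=4 redo_depth=1
After op 7 (delete): buf='(empty)' undo_depth=5 redo_depth=0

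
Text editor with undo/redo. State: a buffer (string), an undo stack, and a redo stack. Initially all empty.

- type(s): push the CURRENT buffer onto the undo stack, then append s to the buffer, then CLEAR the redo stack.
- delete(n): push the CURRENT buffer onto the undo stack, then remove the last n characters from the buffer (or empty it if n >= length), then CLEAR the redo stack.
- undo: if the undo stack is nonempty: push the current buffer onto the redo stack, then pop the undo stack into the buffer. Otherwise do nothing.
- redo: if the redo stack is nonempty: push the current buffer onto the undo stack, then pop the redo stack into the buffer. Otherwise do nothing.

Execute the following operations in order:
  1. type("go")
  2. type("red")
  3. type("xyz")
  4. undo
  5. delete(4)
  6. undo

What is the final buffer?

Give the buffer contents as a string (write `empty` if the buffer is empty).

Answer: gored

Derivation:
After op 1 (type): buf='go' undo_depth=1 redo_depth=0
After op 2 (type): buf='gored' undo_depth=2 redo_depth=0
After op 3 (type): buf='goredxyz' undo_depth=3 redo_depth=0
After op 4 (undo): buf='gored' undo_depth=2 redo_depth=1
After op 5 (delete): buf='g' undo_depth=3 redo_depth=0
After op 6 (undo): buf='gored' undo_depth=2 redo_depth=1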